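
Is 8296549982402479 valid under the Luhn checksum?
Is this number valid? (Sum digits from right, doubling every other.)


Luhn sum = 86
86 mod 10 = 6

Invalid (Luhn sum mod 10 = 6)


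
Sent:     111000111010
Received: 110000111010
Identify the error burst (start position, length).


XOR: 001000000000

Burst at position 2, length 1


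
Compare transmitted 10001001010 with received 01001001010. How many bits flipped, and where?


XOR: 11000000000

2 error(s) at position(s): 0, 1


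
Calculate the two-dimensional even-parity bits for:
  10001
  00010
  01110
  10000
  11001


Row parities: 01111
Column parities: 10100

Row P: 01111, Col P: 10100, Corner: 0


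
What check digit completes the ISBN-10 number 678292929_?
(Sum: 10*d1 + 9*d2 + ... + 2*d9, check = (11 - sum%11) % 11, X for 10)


Weighted sum: 325
325 mod 11 = 6

Check digit: 5


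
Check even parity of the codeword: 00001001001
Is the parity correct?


Number of 1s: 3

No, parity error (3 ones)


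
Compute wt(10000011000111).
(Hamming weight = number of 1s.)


Counting 1s in 10000011000111

6


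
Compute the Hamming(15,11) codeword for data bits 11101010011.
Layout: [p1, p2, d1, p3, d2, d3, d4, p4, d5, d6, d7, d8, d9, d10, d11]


Parity bits: p1=1, p2=1, p3=0, p4=0

111011001010011


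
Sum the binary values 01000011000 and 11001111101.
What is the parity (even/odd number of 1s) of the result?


01000011000 = 536
11001111101 = 1661
Sum = 2197 = 100010010101
1s count = 5

odd parity (5 ones in 100010010101)


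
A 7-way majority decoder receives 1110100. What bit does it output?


Ones: 4 out of 7
Threshold: 4

1 (4/7 voted 1)


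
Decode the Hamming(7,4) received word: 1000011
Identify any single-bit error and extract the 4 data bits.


Syndrome = 0: no error detected

Data: 0011 (no errors)


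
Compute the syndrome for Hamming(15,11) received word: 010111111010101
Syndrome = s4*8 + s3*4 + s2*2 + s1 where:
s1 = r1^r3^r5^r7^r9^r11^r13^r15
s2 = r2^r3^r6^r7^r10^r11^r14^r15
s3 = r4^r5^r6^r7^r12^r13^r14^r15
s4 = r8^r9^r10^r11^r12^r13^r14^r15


s1=0, s2=1, s3=0, s4=1

Syndrome = 10 (error at position 10)


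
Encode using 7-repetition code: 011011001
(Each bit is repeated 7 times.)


Each bit -> 7 copies

000000011111111111111000000011111111111111000000000000001111111


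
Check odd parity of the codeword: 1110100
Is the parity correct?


Number of 1s: 4

No, parity error (4 ones)


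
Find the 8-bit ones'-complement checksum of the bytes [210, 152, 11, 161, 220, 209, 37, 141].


Sum = 1141 mod 256 = 117
Complement = 138

138


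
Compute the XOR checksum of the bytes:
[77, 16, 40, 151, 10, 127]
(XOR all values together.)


XOR chain: 77 ^ 16 ^ 40 ^ 151 ^ 10 ^ 127 = 151

151


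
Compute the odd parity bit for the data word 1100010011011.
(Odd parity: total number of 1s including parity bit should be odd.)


Number of 1s in data: 7
Parity bit: 0

0


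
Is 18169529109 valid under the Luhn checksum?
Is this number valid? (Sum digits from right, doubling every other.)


Luhn sum = 43
43 mod 10 = 3

Invalid (Luhn sum mod 10 = 3)


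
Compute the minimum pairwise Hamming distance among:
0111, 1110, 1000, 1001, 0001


Comparing all pairs, minimum distance: 1
Can detect 0 errors, correct 0 errors

1


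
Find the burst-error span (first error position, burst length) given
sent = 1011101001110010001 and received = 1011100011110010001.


XOR: 0000001010000000000

Burst at position 6, length 3


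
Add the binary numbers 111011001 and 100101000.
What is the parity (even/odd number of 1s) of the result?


111011001 = 473
100101000 = 296
Sum = 769 = 1100000001
1s count = 3

odd parity (3 ones in 1100000001)


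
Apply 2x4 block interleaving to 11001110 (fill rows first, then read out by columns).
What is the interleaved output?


Matrix:
  1100
  1110
Read columns: 11110100

11110100


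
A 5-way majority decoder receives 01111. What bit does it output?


Ones: 4 out of 5
Threshold: 3

1 (4/5 voted 1)


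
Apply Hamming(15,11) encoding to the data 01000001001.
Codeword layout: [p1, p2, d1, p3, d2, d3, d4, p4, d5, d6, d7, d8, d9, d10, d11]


Parity bits: p1=0, p2=1, p3=1, p4=0

010110000001001


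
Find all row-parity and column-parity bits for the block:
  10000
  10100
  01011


Row parities: 101
Column parities: 01111

Row P: 101, Col P: 01111, Corner: 0


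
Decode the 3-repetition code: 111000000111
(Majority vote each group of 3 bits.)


Groups: 111, 000, 000, 111
Majority votes: 1001

1001


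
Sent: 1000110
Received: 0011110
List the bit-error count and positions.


XOR: 1011000

3 error(s) at position(s): 0, 2, 3


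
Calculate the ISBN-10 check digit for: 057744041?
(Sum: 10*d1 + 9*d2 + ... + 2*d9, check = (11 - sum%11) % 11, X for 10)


Weighted sum: 208
208 mod 11 = 10

Check digit: 1


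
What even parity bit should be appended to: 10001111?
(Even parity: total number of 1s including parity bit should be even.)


Number of 1s in data: 5
Parity bit: 1

1


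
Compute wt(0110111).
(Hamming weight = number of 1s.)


Counting 1s in 0110111

5


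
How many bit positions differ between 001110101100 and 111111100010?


XOR: 110001001110
Count of 1s: 6

6


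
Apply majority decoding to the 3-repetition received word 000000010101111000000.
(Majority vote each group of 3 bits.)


Groups: 000, 000, 010, 101, 111, 000, 000
Majority votes: 0001100

0001100


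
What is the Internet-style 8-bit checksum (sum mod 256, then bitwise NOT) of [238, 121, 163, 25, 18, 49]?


Sum = 614 mod 256 = 102
Complement = 153

153


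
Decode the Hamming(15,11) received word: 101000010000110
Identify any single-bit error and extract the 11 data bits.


Syndrome = 9: error at position 9

Data: 10001000110 (corrected bit 9)


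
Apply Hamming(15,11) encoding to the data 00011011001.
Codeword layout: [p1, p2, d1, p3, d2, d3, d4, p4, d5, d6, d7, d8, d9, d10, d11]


Parity bits: p1=0, p2=1, p3=1, p4=0

010100101011001


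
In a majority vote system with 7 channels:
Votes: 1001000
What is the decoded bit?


Ones: 2 out of 7
Threshold: 4

0 (2/7 voted 1)


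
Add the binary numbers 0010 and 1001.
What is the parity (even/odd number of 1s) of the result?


0010 = 2
1001 = 9
Sum = 11 = 1011
1s count = 3

odd parity (3 ones in 1011)


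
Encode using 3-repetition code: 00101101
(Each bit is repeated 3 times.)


Each bit -> 3 copies

000000111000111111000111


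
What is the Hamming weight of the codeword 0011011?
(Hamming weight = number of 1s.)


Counting 1s in 0011011

4


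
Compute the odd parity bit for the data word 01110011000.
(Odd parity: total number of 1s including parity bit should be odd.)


Number of 1s in data: 5
Parity bit: 0

0


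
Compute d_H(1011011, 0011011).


XOR: 1000000
Count of 1s: 1

1


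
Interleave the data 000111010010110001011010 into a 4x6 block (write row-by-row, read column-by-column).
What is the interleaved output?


Matrix:
  000111
  010010
  110001
  011010
Read columns: 001001110001100011011010

001001110001100011011010


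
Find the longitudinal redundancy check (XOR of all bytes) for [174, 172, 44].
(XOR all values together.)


XOR chain: 174 ^ 172 ^ 44 = 46

46


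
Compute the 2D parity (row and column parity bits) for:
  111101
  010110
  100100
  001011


Row parities: 1101
Column parities: 000100

Row P: 1101, Col P: 000100, Corner: 1


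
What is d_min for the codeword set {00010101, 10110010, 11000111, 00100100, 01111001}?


Comparing all pairs, minimum distance: 3
Can detect 2 errors, correct 1 errors

3


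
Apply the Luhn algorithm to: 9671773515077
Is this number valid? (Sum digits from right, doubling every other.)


Luhn sum = 51
51 mod 10 = 1

Invalid (Luhn sum mod 10 = 1)


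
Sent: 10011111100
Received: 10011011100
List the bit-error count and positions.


XOR: 00000100000

1 error(s) at position(s): 5


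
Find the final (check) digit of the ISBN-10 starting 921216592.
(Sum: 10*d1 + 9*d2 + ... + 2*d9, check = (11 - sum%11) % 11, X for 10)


Weighted sum: 217
217 mod 11 = 8

Check digit: 3


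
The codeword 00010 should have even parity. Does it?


Number of 1s: 1

No, parity error (1 ones)


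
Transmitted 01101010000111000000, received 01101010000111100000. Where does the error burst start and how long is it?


XOR: 00000000000000100000

Burst at position 14, length 1


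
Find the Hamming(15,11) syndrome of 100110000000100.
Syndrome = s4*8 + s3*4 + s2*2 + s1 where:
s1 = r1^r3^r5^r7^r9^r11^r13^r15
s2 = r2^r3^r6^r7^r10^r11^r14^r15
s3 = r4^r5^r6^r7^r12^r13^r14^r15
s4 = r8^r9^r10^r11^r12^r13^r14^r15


s1=1, s2=0, s3=1, s4=1

Syndrome = 13 (error at position 13)


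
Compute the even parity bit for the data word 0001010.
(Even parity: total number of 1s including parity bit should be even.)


Number of 1s in data: 2
Parity bit: 0

0


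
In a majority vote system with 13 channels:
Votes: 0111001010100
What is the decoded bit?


Ones: 6 out of 13
Threshold: 7

0 (6/13 voted 1)


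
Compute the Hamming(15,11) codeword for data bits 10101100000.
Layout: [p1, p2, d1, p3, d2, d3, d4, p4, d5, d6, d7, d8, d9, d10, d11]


Parity bits: p1=0, p2=1, p3=1, p4=0

011101001100000


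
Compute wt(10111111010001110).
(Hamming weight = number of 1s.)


Counting 1s in 10111111010001110

11


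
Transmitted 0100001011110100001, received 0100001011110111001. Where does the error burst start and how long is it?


XOR: 0000000000000011000

Burst at position 14, length 2


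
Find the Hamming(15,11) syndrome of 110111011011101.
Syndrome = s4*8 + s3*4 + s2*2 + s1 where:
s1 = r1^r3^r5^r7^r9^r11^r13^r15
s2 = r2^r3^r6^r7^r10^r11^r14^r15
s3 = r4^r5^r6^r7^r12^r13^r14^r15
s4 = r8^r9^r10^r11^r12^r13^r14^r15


s1=0, s2=0, s3=0, s4=0

Syndrome = 0 (no error)


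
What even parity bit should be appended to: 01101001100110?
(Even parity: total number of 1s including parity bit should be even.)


Number of 1s in data: 7
Parity bit: 1

1


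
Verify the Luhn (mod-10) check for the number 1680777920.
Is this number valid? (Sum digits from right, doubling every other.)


Luhn sum = 45
45 mod 10 = 5

Invalid (Luhn sum mod 10 = 5)


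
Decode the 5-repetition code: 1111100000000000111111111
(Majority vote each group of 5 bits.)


Groups: 11111, 00000, 00000, 01111, 11111
Majority votes: 10011

10011


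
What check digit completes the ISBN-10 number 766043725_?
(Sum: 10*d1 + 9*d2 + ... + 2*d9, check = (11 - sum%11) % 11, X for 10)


Weighted sum: 255
255 mod 11 = 2

Check digit: 9


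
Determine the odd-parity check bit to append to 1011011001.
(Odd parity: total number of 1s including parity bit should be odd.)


Number of 1s in data: 6
Parity bit: 1

1


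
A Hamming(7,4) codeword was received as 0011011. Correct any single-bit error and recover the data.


Syndrome = 6: error at position 6

Data: 1001 (corrected bit 6)


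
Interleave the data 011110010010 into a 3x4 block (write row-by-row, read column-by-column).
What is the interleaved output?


Matrix:
  0111
  1001
  0010
Read columns: 010100101110

010100101110


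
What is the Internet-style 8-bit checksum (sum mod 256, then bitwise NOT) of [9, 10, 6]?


Sum = 25 mod 256 = 25
Complement = 230

230


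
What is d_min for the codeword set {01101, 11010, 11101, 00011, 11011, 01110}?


Comparing all pairs, minimum distance: 1
Can detect 0 errors, correct 0 errors

1


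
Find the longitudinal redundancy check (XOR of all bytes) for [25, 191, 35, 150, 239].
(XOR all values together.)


XOR chain: 25 ^ 191 ^ 35 ^ 150 ^ 239 = 252

252


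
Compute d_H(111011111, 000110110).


XOR: 111101001
Count of 1s: 6

6


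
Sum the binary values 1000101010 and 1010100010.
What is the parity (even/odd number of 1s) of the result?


1000101010 = 554
1010100010 = 674
Sum = 1228 = 10011001100
1s count = 5

odd parity (5 ones in 10011001100)


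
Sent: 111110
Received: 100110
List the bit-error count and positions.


XOR: 011000

2 error(s) at position(s): 1, 2


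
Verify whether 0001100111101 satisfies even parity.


Number of 1s: 7

No, parity error (7 ones)


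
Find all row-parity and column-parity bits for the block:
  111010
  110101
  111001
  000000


Row parities: 0000
Column parities: 110110

Row P: 0000, Col P: 110110, Corner: 0


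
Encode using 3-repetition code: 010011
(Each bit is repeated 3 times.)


Each bit -> 3 copies

000111000000111111


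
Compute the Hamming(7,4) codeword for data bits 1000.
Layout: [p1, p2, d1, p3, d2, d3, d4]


Parity bits: p1=1, p2=1, p3=0

1110000


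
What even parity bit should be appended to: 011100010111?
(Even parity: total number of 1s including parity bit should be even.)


Number of 1s in data: 7
Parity bit: 1

1


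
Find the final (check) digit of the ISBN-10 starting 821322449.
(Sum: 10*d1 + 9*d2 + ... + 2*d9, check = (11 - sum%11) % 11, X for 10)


Weighted sum: 195
195 mod 11 = 8

Check digit: 3


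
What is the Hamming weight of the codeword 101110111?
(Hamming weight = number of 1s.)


Counting 1s in 101110111

7


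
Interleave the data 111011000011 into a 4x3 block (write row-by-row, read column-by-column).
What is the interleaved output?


Matrix:
  111
  011
  000
  011
Read columns: 100011011101

100011011101


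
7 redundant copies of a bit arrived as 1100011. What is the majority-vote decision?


Ones: 4 out of 7
Threshold: 4

1 (4/7 voted 1)


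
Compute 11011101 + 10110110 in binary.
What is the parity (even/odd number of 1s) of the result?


11011101 = 221
10110110 = 182
Sum = 403 = 110010011
1s count = 5

odd parity (5 ones in 110010011)


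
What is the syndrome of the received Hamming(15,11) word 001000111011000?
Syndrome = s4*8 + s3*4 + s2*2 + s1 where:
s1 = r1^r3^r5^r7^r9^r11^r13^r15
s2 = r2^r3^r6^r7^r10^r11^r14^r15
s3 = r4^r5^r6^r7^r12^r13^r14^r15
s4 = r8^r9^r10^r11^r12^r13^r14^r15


s1=0, s2=1, s3=0, s4=0

Syndrome = 2 (error at position 2)


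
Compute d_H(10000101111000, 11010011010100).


XOR: 01010110101100
Count of 1s: 7

7


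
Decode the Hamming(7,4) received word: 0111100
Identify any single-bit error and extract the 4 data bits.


Syndrome = 0: no error detected

Data: 1100 (no errors)


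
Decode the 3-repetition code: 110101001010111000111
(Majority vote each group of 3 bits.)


Groups: 110, 101, 001, 010, 111, 000, 111
Majority votes: 1100101

1100101


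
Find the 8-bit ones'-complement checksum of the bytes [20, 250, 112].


Sum = 382 mod 256 = 126
Complement = 129

129


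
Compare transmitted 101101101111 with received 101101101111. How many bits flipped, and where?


XOR: 000000000000

0 errors (received matches sent)


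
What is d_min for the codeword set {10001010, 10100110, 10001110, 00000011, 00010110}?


Comparing all pairs, minimum distance: 1
Can detect 0 errors, correct 0 errors

1


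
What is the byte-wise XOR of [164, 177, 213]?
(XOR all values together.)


XOR chain: 164 ^ 177 ^ 213 = 192

192


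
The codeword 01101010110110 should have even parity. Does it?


Number of 1s: 8

Yes, parity is correct (8 ones)


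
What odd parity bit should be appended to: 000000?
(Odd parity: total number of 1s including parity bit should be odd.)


Number of 1s in data: 0
Parity bit: 1

1


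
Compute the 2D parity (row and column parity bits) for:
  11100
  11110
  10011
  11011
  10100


Row parities: 10100
Column parities: 11110

Row P: 10100, Col P: 11110, Corner: 0


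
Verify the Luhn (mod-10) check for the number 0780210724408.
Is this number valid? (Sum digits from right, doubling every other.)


Luhn sum = 44
44 mod 10 = 4

Invalid (Luhn sum mod 10 = 4)


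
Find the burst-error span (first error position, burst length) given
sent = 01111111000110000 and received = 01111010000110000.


XOR: 00000101000000000

Burst at position 5, length 3


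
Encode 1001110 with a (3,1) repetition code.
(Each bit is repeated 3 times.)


Each bit -> 3 copies

111000000111111111000


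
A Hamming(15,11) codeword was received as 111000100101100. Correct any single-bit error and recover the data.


Syndrome = 12: error at position 12

Data: 10010100100 (corrected bit 12)


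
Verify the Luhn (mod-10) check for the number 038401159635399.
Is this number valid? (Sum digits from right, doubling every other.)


Luhn sum = 63
63 mod 10 = 3

Invalid (Luhn sum mod 10 = 3)


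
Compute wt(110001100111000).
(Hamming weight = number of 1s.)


Counting 1s in 110001100111000

7


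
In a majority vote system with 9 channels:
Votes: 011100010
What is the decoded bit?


Ones: 4 out of 9
Threshold: 5

0 (4/9 voted 1)


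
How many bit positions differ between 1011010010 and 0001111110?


XOR: 1010101100
Count of 1s: 5

5


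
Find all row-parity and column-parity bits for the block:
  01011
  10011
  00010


Row parities: 111
Column parities: 11010

Row P: 111, Col P: 11010, Corner: 1


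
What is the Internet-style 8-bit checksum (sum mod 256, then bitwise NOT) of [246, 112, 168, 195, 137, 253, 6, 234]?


Sum = 1351 mod 256 = 71
Complement = 184

184


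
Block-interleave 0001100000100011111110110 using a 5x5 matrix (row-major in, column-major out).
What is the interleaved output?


Matrix:
  00011
  00000
  10001
  11111
  10110
Read columns: 0011100010000111001110110

0011100010000111001110110


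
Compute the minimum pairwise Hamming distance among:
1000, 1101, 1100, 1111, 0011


Comparing all pairs, minimum distance: 1
Can detect 0 errors, correct 0 errors

1


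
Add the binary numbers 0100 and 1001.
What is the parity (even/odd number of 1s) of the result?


0100 = 4
1001 = 9
Sum = 13 = 1101
1s count = 3

odd parity (3 ones in 1101)


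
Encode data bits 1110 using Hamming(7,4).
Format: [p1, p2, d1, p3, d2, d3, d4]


Parity bits: p1=0, p2=0, p3=0

0010110


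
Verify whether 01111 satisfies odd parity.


Number of 1s: 4

No, parity error (4 ones)


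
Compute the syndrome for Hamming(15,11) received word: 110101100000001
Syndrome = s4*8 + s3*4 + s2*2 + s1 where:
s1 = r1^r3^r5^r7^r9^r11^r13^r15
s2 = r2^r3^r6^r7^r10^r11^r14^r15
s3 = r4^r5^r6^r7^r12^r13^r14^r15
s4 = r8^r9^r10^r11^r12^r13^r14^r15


s1=1, s2=0, s3=0, s4=1

Syndrome = 9 (error at position 9)


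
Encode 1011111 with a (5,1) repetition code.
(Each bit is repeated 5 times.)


Each bit -> 5 copies

11111000001111111111111111111111111


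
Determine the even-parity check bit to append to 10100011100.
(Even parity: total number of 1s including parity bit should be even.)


Number of 1s in data: 5
Parity bit: 1

1


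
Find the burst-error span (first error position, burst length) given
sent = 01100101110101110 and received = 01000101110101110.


XOR: 00100000000000000

Burst at position 2, length 1


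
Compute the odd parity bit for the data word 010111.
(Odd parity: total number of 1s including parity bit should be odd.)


Number of 1s in data: 4
Parity bit: 1

1


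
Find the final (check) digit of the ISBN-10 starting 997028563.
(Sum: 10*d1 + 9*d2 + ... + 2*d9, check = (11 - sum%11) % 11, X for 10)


Weighted sum: 323
323 mod 11 = 4

Check digit: 7


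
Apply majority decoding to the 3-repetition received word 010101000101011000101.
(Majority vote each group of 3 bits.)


Groups: 010, 101, 000, 101, 011, 000, 101
Majority votes: 0101101

0101101


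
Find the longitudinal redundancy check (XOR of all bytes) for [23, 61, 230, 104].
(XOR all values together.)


XOR chain: 23 ^ 61 ^ 230 ^ 104 = 164

164


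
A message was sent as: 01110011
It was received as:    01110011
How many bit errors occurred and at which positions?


XOR: 00000000

0 errors (received matches sent)


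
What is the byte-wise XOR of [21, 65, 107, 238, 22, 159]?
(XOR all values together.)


XOR chain: 21 ^ 65 ^ 107 ^ 238 ^ 22 ^ 159 = 88

88


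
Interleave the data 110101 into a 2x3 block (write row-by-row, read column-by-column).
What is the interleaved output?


Matrix:
  110
  101
Read columns: 111001

111001


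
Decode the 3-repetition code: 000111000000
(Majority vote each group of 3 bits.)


Groups: 000, 111, 000, 000
Majority votes: 0100

0100


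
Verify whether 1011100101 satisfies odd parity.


Number of 1s: 6

No, parity error (6 ones)


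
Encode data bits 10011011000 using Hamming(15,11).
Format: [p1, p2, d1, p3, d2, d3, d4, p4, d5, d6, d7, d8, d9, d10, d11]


Parity bits: p1=0, p2=1, p3=0, p4=1

011000111011000


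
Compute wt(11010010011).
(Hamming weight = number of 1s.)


Counting 1s in 11010010011

6


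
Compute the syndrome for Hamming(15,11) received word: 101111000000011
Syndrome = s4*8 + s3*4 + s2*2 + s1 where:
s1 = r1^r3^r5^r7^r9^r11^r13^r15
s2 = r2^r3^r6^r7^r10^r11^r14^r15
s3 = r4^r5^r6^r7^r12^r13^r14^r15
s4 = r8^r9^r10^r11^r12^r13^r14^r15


s1=0, s2=0, s3=1, s4=0

Syndrome = 4 (error at position 4)


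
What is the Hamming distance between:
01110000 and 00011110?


XOR: 01101110
Count of 1s: 5

5


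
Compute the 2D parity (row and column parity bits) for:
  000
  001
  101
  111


Row parities: 0101
Column parities: 011

Row P: 0101, Col P: 011, Corner: 0


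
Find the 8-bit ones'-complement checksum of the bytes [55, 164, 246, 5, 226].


Sum = 696 mod 256 = 184
Complement = 71

71


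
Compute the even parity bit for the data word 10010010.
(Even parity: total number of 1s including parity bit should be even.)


Number of 1s in data: 3
Parity bit: 1

1


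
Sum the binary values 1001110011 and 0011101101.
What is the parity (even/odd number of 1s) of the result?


1001110011 = 627
0011101101 = 237
Sum = 864 = 1101100000
1s count = 4

even parity (4 ones in 1101100000)


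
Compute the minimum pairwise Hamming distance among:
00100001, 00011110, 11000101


Comparing all pairs, minimum distance: 4
Can detect 3 errors, correct 1 errors

4


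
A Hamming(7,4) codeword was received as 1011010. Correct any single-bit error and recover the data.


Syndrome = 0: no error detected

Data: 1010 (no errors)


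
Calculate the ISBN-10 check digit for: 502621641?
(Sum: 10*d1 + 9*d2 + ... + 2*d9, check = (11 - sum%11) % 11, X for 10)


Weighted sum: 163
163 mod 11 = 9

Check digit: 2


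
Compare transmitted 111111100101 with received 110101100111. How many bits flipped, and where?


XOR: 001010000010

3 error(s) at position(s): 2, 4, 10


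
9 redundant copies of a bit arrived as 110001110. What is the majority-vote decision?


Ones: 5 out of 9
Threshold: 5

1 (5/9 voted 1)


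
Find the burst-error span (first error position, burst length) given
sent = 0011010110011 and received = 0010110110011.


XOR: 0001100000000

Burst at position 3, length 2


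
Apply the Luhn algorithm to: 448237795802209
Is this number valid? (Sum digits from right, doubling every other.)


Luhn sum = 75
75 mod 10 = 5

Invalid (Luhn sum mod 10 = 5)


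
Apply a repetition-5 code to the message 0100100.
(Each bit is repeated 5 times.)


Each bit -> 5 copies

00000111110000000000111110000000000


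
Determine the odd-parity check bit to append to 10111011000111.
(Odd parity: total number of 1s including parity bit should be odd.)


Number of 1s in data: 9
Parity bit: 0

0


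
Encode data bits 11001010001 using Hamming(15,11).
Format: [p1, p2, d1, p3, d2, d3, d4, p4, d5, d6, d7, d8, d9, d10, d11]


Parity bits: p1=1, p2=1, p3=0, p4=1

111010011010001


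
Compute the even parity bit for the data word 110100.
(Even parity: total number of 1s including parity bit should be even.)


Number of 1s in data: 3
Parity bit: 1

1


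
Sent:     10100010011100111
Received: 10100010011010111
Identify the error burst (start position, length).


XOR: 00000000000110000

Burst at position 11, length 2


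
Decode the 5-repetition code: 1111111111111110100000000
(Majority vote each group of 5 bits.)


Groups: 11111, 11111, 11111, 01000, 00000
Majority votes: 11100

11100


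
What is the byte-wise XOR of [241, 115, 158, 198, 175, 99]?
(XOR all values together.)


XOR chain: 241 ^ 115 ^ 158 ^ 198 ^ 175 ^ 99 = 22

22


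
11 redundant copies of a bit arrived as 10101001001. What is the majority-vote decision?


Ones: 5 out of 11
Threshold: 6

0 (5/11 voted 1)


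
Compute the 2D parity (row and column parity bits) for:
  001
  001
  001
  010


Row parities: 1111
Column parities: 011

Row P: 1111, Col P: 011, Corner: 0


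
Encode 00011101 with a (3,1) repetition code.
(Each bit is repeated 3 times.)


Each bit -> 3 copies

000000000111111111000111


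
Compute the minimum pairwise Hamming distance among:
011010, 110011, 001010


Comparing all pairs, minimum distance: 1
Can detect 0 errors, correct 0 errors

1


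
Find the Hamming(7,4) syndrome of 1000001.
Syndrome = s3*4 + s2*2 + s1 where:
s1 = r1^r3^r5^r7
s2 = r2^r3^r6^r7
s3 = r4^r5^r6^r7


s1=0, s2=1, s3=1

Syndrome = 6 (error at position 6)


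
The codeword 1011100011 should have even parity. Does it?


Number of 1s: 6

Yes, parity is correct (6 ones)


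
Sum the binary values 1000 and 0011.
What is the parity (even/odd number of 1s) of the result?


1000 = 8
0011 = 3
Sum = 11 = 1011
1s count = 3

odd parity (3 ones in 1011)


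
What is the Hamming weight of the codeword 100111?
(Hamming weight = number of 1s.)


Counting 1s in 100111

4


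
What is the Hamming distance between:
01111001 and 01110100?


XOR: 00001101
Count of 1s: 3

3


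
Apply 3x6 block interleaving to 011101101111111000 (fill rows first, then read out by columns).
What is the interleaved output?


Matrix:
  011101
  101111
  111000
Read columns: 011101111110010110

011101111110010110


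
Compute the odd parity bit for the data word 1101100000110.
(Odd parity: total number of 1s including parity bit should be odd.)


Number of 1s in data: 6
Parity bit: 1

1


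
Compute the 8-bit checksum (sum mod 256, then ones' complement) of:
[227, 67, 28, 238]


Sum = 560 mod 256 = 48
Complement = 207

207


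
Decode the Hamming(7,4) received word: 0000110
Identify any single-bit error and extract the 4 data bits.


Syndrome = 3: error at position 3

Data: 1110 (corrected bit 3)


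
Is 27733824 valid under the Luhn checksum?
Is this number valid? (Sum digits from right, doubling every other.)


Luhn sum = 41
41 mod 10 = 1

Invalid (Luhn sum mod 10 = 1)


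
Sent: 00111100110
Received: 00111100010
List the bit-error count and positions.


XOR: 00000000100

1 error(s) at position(s): 8


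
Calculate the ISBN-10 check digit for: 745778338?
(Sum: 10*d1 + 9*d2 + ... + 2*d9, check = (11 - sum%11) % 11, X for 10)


Weighted sum: 314
314 mod 11 = 6

Check digit: 5


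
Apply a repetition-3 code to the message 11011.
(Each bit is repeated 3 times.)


Each bit -> 3 copies

111111000111111


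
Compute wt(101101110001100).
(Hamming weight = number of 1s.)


Counting 1s in 101101110001100

8


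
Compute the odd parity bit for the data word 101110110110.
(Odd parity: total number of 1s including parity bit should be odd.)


Number of 1s in data: 8
Parity bit: 1

1


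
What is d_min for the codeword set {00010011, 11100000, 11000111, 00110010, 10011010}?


Comparing all pairs, minimum distance: 2
Can detect 1 errors, correct 0 errors

2


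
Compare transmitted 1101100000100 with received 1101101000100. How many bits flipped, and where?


XOR: 0000001000000

1 error(s) at position(s): 6


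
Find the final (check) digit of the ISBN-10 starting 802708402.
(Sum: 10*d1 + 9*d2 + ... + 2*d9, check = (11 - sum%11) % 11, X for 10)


Weighted sum: 205
205 mod 11 = 7

Check digit: 4


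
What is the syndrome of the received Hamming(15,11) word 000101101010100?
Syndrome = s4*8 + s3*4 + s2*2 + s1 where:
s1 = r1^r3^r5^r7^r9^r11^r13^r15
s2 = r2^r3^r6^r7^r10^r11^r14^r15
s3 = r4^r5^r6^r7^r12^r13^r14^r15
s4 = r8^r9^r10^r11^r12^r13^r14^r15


s1=0, s2=1, s3=0, s4=1

Syndrome = 10 (error at position 10)


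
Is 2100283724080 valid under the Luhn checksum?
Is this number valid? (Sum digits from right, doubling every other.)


Luhn sum = 38
38 mod 10 = 8

Invalid (Luhn sum mod 10 = 8)


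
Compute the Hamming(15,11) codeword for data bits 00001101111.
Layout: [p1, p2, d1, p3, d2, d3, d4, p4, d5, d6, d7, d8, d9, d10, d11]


Parity bits: p1=1, p2=1, p3=0, p4=0

110000001101111


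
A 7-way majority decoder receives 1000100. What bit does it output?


Ones: 2 out of 7
Threshold: 4

0 (2/7 voted 1)


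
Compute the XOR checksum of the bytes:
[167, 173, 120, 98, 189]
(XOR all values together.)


XOR chain: 167 ^ 173 ^ 120 ^ 98 ^ 189 = 173

173


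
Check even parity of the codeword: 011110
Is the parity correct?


Number of 1s: 4

Yes, parity is correct (4 ones)


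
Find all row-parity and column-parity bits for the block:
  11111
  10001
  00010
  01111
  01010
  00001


Row parities: 101001
Column parities: 01000

Row P: 101001, Col P: 01000, Corner: 1


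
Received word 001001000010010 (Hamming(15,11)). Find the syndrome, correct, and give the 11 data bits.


Syndrome = 0: no error detected

Data: 10100010010 (no errors)


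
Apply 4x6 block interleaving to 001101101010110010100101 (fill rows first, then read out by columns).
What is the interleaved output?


Matrix:
  001101
  101010
  110010
  100101
Read columns: 011100101100100101101001

011100101100100101101001


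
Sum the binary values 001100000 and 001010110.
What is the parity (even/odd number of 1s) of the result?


001100000 = 96
001010110 = 86
Sum = 182 = 10110110
1s count = 5

odd parity (5 ones in 10110110)


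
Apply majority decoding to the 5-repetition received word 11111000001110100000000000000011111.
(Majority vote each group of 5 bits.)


Groups: 11111, 00000, 11101, 00000, 00000, 00000, 11111
Majority votes: 1010001

1010001


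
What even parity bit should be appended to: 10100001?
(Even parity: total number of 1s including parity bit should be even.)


Number of 1s in data: 3
Parity bit: 1

1


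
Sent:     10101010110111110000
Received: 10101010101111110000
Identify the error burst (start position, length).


XOR: 00000000011000000000

Burst at position 9, length 2


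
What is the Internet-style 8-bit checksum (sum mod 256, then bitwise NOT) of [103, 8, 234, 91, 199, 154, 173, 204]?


Sum = 1166 mod 256 = 142
Complement = 113

113


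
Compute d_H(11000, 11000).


XOR: 00000
Count of 1s: 0

0


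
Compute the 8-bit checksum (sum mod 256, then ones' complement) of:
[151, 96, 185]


Sum = 432 mod 256 = 176
Complement = 79

79


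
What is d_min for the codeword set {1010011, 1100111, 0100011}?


Comparing all pairs, minimum distance: 2
Can detect 1 errors, correct 0 errors

2


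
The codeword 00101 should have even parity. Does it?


Number of 1s: 2

Yes, parity is correct (2 ones)


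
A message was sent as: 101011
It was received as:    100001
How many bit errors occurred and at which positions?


XOR: 001010

2 error(s) at position(s): 2, 4


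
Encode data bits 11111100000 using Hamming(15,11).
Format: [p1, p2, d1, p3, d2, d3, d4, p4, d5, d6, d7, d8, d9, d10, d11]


Parity bits: p1=0, p2=0, p3=1, p4=0

001111101100000


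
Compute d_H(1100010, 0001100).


XOR: 1101110
Count of 1s: 5

5


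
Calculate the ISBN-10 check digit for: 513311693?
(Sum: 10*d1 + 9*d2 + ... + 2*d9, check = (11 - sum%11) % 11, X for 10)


Weighted sum: 172
172 mod 11 = 7

Check digit: 4


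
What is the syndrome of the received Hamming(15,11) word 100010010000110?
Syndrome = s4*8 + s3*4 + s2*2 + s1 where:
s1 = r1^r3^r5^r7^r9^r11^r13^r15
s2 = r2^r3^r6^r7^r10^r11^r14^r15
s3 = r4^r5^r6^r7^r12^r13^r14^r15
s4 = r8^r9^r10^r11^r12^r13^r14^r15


s1=1, s2=1, s3=1, s4=1

Syndrome = 15 (error at position 15)


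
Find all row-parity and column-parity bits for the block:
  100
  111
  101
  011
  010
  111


Row parities: 110011
Column parities: 000

Row P: 110011, Col P: 000, Corner: 0


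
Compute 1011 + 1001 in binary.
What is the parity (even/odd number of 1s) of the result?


1011 = 11
1001 = 9
Sum = 20 = 10100
1s count = 2

even parity (2 ones in 10100)


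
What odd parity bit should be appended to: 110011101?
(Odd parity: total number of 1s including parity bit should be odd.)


Number of 1s in data: 6
Parity bit: 1

1


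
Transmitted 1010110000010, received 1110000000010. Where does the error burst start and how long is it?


XOR: 0100110000000

Burst at position 1, length 5


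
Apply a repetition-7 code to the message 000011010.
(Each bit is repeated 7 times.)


Each bit -> 7 copies

000000000000000000000000000011111111111111000000011111110000000


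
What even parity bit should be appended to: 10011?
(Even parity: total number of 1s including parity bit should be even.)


Number of 1s in data: 3
Parity bit: 1

1


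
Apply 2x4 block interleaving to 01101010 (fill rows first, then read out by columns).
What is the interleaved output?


Matrix:
  0110
  1010
Read columns: 01101100

01101100


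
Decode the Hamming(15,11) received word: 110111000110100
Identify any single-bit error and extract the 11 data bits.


Syndrome = 8: error at position 8

Data: 01100110100 (corrected bit 8)


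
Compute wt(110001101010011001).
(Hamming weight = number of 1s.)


Counting 1s in 110001101010011001

9


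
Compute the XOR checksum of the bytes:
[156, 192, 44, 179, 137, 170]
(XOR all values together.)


XOR chain: 156 ^ 192 ^ 44 ^ 179 ^ 137 ^ 170 = 224

224


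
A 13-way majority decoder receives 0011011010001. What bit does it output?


Ones: 6 out of 13
Threshold: 7

0 (6/13 voted 1)


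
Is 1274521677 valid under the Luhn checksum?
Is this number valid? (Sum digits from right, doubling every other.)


Luhn sum = 36
36 mod 10 = 6

Invalid (Luhn sum mod 10 = 6)


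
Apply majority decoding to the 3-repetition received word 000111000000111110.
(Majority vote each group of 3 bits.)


Groups: 000, 111, 000, 000, 111, 110
Majority votes: 010011

010011


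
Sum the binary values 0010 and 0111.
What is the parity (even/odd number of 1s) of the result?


0010 = 2
0111 = 7
Sum = 9 = 1001
1s count = 2

even parity (2 ones in 1001)


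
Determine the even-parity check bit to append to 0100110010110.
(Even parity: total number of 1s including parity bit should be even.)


Number of 1s in data: 6
Parity bit: 0

0


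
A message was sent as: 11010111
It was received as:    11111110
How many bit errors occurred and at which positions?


XOR: 00101001

3 error(s) at position(s): 2, 4, 7


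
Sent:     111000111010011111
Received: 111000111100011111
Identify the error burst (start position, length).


XOR: 000000000110000000

Burst at position 9, length 2


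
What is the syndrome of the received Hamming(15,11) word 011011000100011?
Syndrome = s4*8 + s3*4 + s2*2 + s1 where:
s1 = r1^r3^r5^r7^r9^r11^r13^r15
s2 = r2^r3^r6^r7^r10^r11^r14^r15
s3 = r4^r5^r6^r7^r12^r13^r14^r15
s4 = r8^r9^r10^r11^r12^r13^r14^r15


s1=1, s2=0, s3=0, s4=1

Syndrome = 9 (error at position 9)


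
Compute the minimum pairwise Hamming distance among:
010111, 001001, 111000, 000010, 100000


Comparing all pairs, minimum distance: 2
Can detect 1 errors, correct 0 errors

2


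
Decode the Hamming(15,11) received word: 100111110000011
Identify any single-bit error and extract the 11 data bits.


Syndrome = 8: error at position 8

Data: 01110000011 (corrected bit 8)


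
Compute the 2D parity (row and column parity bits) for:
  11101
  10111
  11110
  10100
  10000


Row parities: 00001
Column parities: 10000

Row P: 00001, Col P: 10000, Corner: 1


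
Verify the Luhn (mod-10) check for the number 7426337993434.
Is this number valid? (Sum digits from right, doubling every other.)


Luhn sum = 74
74 mod 10 = 4

Invalid (Luhn sum mod 10 = 4)


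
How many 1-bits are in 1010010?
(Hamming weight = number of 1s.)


Counting 1s in 1010010

3


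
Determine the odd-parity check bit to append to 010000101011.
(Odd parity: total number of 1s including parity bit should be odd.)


Number of 1s in data: 5
Parity bit: 0

0


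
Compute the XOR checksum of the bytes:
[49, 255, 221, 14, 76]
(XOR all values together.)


XOR chain: 49 ^ 255 ^ 221 ^ 14 ^ 76 = 81

81


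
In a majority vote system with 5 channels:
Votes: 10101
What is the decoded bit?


Ones: 3 out of 5
Threshold: 3

1 (3/5 voted 1)


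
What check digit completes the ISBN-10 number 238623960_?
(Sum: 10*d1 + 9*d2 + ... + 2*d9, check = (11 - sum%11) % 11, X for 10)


Weighted sum: 234
234 mod 11 = 3

Check digit: 8


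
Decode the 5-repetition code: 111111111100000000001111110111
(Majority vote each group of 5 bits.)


Groups: 11111, 11111, 00000, 00000, 11111, 10111
Majority votes: 110011

110011


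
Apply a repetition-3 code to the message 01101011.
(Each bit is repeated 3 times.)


Each bit -> 3 copies

000111111000111000111111


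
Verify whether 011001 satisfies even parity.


Number of 1s: 3

No, parity error (3 ones)


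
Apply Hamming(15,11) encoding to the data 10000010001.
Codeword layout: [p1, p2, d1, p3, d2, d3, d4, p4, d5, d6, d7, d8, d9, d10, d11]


Parity bits: p1=1, p2=1, p3=1, p4=0

111100000010001


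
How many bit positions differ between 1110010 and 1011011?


XOR: 0101001
Count of 1s: 3

3


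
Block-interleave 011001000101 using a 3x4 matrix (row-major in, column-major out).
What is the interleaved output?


Matrix:
  0110
  0100
  0101
Read columns: 000111100001

000111100001


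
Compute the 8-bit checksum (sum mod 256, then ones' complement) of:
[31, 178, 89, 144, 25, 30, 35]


Sum = 532 mod 256 = 20
Complement = 235

235


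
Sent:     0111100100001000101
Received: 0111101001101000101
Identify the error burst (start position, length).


XOR: 0000001101100000000

Burst at position 6, length 5


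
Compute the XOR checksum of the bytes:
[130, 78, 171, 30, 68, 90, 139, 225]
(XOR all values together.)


XOR chain: 130 ^ 78 ^ 171 ^ 30 ^ 68 ^ 90 ^ 139 ^ 225 = 13

13


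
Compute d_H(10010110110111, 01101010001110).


XOR: 11111100111001
Count of 1s: 10

10


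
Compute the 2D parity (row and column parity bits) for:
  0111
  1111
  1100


Row parities: 100
Column parities: 0100

Row P: 100, Col P: 0100, Corner: 1


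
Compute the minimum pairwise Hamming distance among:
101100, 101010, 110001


Comparing all pairs, minimum distance: 2
Can detect 1 errors, correct 0 errors

2


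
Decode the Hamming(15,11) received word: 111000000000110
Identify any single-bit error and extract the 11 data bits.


Syndrome = 3: error at position 3

Data: 00000000110 (corrected bit 3)


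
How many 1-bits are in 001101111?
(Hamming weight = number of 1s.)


Counting 1s in 001101111

6


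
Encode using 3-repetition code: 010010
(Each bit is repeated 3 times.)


Each bit -> 3 copies

000111000000111000


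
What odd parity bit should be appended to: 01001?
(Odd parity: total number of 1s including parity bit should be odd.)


Number of 1s in data: 2
Parity bit: 1

1
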